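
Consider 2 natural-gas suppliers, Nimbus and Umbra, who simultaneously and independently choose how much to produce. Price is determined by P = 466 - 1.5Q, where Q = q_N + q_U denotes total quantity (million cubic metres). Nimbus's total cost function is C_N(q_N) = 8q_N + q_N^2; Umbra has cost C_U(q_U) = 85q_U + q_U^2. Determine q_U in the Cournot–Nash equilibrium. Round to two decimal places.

53.54

Nimbus's profit: π_N = (466 - 1.5Q)q_N - (8q_N + q_N²). Setting ∂π_N/∂q_N = 0: 458 - 5q_N - (3/2)(q_U) = 0.
Umbra's first-order condition: 381 - 5q_U - (3/2)(q_N) = 0.
Rearranging gives the reaction functions q_N = (458 - (3/2)q_U)/5 and q_U = (381 - (3/2)q_N)/5.
Substituting one into the other gives q_N = 982/13 and q_U = 696/13.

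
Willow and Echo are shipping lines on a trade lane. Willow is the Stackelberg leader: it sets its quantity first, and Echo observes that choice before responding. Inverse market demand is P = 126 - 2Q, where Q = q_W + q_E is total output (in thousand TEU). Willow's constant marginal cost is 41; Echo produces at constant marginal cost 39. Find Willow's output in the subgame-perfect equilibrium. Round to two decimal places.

20.75

The follower Echo best-responds to any q_W: π_E = (126 - 2Q)q_E - 39q_E.
∂π_E/∂q_E = 87 - 2q_W - 4q_E = 0 gives the reaction function q_E = (87 - 2q_W)/4.
Willow substitutes q_E(q_W) into its own profit: π_W = q_W(126 - 2q_W - (87 - 2q_W)/2) - 41q_W = (165/2 - q_W)q_W - 41q_W.
Maximising: ∂π_W/∂q_W = 83/2 - 2q_W = 0, giving q_W = 83/4.
Then q_E = (87 - 2·(83/4))/4 = 91/8.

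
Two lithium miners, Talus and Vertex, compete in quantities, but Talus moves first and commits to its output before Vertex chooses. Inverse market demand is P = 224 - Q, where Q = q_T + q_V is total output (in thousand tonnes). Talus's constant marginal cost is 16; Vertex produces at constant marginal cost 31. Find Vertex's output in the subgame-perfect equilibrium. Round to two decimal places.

The follower Vertex best-responds to any q_T: π_V = (224 - Q)q_V - 31q_V.
Setting the follower's marginal profit to zero, 193 - q_T - 2q_V = 0, i.e. q_V = (193 - q_T)/2.
The leader anticipates this reaction. Substituting into P = 224 - Q gives P = 255/2 - (1/2)q_T, so π_T = (255/2 - (1/2)q_T)q_T - 16q_T.
Maximising: ∂π_T/∂q_T = 223/2 - q_T = 0, giving q_T = 223/2.
Then q_V = (193 - 223/2)/2 = 163/4.

40.75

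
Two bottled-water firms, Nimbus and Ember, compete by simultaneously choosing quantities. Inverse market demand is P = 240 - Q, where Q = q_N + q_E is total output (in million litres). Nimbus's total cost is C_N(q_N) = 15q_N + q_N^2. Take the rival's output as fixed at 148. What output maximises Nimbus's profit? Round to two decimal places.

With the rival's output fixed at 148, Nimbus's profit is π_N = (240 - 148 - q_N)q_N - (15q_N + q_N²) = (92 - q_N)q_N - (15q_N + q_N²).
∂π_N/∂q_N = 77 - 4q_N = 0, so q_N = 77/4.

19.25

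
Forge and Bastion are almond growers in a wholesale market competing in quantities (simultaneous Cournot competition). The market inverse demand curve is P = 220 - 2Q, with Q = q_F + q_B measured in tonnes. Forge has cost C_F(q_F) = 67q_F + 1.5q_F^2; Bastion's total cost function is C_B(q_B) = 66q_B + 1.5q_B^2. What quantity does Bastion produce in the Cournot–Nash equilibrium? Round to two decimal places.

17.16

Forge's profit: π_F = (220 - 2Q)q_F - (67q_F + (3/2)q_F²). Setting ∂π_F/∂q_F = 0: 153 - 7q_F - 2(q_B) = 0.
Bastion's first-order condition: 154 - 7q_B - 2(q_F) = 0.
Best responses: q_F = (153 - 2q_B)/7, q_B = (154 - 2q_F)/7.
Solving the pair: q_F = 763/45, q_B = 772/45.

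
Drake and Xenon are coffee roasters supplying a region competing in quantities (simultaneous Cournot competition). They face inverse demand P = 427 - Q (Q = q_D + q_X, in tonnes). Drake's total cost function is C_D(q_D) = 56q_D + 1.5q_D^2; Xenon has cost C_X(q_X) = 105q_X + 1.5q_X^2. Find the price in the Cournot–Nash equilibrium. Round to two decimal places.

Drake's profit: π_D = (427 - Q)q_D - (56q_D + (3/2)q_D²). Setting ∂π_D/∂q_D = 0: 371 - 5q_D - (q_X) = 0.
Xenon's profit: π_X = (427 - Q)q_X - (105q_X + (3/2)q_X²). Setting ∂π_X/∂q_X = 0: 322 - 5q_X - (q_D) = 0.
Rearranging gives the reaction functions q_D = (371 - q_X)/5 and q_X = (322 - q_D)/5.
Solving the pair: q_D = 511/8, q_X = 413/8.
Total output Q = 231/2, so price P = 427 - 231/2 = 623/2.

311.50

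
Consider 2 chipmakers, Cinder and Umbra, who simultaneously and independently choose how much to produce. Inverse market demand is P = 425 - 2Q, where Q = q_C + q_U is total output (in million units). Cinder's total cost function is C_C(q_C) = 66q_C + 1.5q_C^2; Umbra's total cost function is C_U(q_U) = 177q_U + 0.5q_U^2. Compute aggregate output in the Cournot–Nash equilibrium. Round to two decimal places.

Cinder's profit: π_C = (425 - 2Q)q_C - (66q_C + (3/2)q_C²). Setting ∂π_C/∂q_C = 0: 359 - 7q_C - 2(q_U) = 0.
Umbra's first-order condition: 248 - 5q_U - 2(q_C) = 0.
So q_C = (359 - 2q_U)/7 and q_U = (248 - 2q_C)/5.
Substituting one into the other gives q_C = 1299/31 and q_U = 1018/31.
Total output Q = 1299/31 + 1018/31 = 74.7419.

74.74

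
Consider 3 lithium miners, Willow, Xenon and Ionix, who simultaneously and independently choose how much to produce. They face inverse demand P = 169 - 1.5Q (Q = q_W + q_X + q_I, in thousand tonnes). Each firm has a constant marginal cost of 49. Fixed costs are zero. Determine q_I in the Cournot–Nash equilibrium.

Each firm earns π_i = (169 - 1.5Q)q_i - 49q_i.
First-order condition (treating rivals' output as given): 120 - 3q_i - (3/2)·Σ_{j≠i} q_j = 0.
With identical firms every q_j equals q_i, so Σ_{j≠i} q_j = 2q_i and 120 = 6q_i, giving q_i = 20.

20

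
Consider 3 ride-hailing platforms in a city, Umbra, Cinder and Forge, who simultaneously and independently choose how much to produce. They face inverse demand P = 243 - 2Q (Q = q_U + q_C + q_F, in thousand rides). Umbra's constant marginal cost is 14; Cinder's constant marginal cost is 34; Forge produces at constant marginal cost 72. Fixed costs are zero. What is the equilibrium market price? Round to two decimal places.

Umbra's profit: π_U = (243 - 2Q)q_U - (14q_U). Setting ∂π_U/∂q_U = 0: 229 - 4q_U - 2(q_C + q_F) = 0.
Cinder's first-order condition: 209 - 4q_C - 2(q_U + q_F) = 0.
Forge's profit: π_F = (243 - 2Q)q_F - (72q_F). Setting ∂π_F/∂q_F = 0: 171 - 4q_F - 2(q_U + q_C) = 0.
Adding the 3 conditions: 609 − 4Q − 4Q = 0, i.e. Q = 609/8.
Back-substituting: q_U = (229 − 609/4)/2 = 307/8, q_C = (209 − 609/4)/2 = 227/8, q_F = (171 − 609/4)/2 = 75/8.
Total output Q = 609/8, so price P = 243 - 2·(609/8) = 363/4.

90.75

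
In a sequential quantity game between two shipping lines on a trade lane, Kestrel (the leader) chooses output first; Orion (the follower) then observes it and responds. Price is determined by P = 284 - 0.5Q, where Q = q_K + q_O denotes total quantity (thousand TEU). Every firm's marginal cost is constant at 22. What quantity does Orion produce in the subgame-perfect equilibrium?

131

Solve by backward induction. Given q_K, the follower Orion maximises π_O = (284 - (1/2)q_K - (1/2)q_O)q_O - 22q_O.
Follower FOC: 262 - (1/2)q_K - q_O = 0, so q_O(q_K) = (262 - (1/2)q_K).
Kestrel substitutes q_O(q_K) into its own profit: π_K = q_K(284 - (1/2)q_K - (262 - (1/2)q_K)/2) - 22q_K = (153 - (1/4)q_K)q_K - 22q_K.
Maximising: ∂π_K/∂q_K = 131 - (1/2)q_K = 0, giving q_K = 262.
Then q_O = (262 - (1/2)·262) = 131.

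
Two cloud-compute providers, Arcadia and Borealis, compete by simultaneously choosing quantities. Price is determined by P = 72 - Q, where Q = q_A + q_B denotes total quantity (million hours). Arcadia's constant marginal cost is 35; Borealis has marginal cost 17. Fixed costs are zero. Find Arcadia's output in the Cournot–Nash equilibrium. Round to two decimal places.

6.33

Arcadia's profit: π_A = (72 - Q)q_A - (35q_A). Setting ∂π_A/∂q_A = 0: 37 - 2q_A - (q_B) = 0.
Borealis's first-order condition: 55 - 2q_B - (q_A) = 0.
Rearranging gives the reaction functions q_A = (37 - q_B)/2 and q_B = (55 - q_A)/2.
Substituting one into the other gives q_A = 19/3 and q_B = 73/3.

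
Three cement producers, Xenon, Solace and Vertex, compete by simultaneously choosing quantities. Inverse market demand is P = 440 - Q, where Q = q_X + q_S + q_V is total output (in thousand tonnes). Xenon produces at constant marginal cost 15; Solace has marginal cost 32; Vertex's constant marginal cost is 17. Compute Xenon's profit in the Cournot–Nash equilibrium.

12321

Xenon's profit: π_X = (440 - Q)q_X - (15q_X). Setting ∂π_X/∂q_X = 0: 425 - 2q_X - (q_S + q_V) = 0.
Solace's first-order condition: 408 - 2q_S - (q_X + q_V) = 0.
Vertex's profit: π_V = (440 - Q)q_V - (17q_V). Setting ∂π_V/∂q_V = 0: 423 - 2q_V - (q_X + q_S) = 0.
Summing all 3 equations gives 1256 − 4Q = 0, hence Q = 314.
Back-substituting: q_X = (425 − 314) = 111, q_S = (408 − 314) = 94, q_V = (423 − 314) = 109.
Price P = 440 - 314 = 126.
Xenon's profit: (126 - 15)·111 = 12321.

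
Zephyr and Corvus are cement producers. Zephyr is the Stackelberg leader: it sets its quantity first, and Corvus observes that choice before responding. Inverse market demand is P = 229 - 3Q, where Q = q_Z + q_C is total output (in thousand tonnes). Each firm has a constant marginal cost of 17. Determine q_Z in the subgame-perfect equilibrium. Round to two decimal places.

The follower Corvus best-responds to any q_Z: π_C = (229 - 3Q)q_C - 17q_C.
∂π_C/∂q_C = 212 - 3q_Z - 6q_C = 0 gives the reaction function q_C = (212 - 3q_Z)/6.
Zephyr substitutes q_C(q_Z) into its own profit: π_Z = q_Z(229 - 3q_Z - (212 - 3q_Z)/2) - 17q_Z = (123 - (3/2)q_Z)q_Z - 17q_Z.
Maximising: ∂π_Z/∂q_Z = 106 - 3q_Z = 0, giving q_Z = 106/3.
Then q_C = (212 - 3·(106/3))/6 = 53/3.

35.33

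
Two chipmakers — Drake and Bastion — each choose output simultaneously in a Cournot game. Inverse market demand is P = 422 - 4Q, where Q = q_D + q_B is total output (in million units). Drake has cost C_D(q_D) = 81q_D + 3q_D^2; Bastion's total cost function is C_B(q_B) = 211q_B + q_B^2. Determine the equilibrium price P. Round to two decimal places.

287.94

Drake's profit: π_D = (422 - 4Q)q_D - (81q_D + 3q_D²). Setting ∂π_D/∂q_D = 0: 341 - 14q_D - 4(q_B) = 0.
Bastion's profit: π_B = (422 - 4Q)q_B - (211q_B + q_B²). Setting ∂π_B/∂q_B = 0: 211 - 10q_B - 4(q_D) = 0.
Best responses: q_D = (341 - 4q_B)/14, q_B = (211 - 4q_D)/10.
Substituting one into the other gives q_D = 1283/62 and q_B = 795/62.
Total output Q = 1039/31, so price P = 422 - 4·(1039/31) = 287.9355.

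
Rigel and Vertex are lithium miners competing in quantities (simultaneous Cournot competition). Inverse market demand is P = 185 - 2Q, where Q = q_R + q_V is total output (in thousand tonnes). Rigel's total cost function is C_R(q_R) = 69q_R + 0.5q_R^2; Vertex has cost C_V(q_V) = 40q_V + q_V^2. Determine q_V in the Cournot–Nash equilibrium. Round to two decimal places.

Rigel's profit: π_R = (185 - 2Q)q_R - (69q_R + (1/2)q_R²). Setting ∂π_R/∂q_R = 0: 116 - 5q_R - 2(q_V) = 0.
Vertex's first-order condition: 145 - 6q_V - 2(q_R) = 0.
Best responses: q_R = (116 - 2q_V)/5, q_V = (145 - 2q_R)/6.
Substituting one into the other gives q_R = 203/13 and q_V = 493/26.

18.96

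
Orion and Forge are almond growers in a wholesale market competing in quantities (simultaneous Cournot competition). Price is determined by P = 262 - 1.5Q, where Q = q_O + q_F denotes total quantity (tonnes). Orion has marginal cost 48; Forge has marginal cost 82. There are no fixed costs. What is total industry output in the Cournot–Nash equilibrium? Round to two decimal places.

Orion's profit: π_O = (262 - 1.5Q)q_O - (48q_O). Setting ∂π_O/∂q_O = 0: 214 - 3q_O - (3/2)(q_F) = 0.
Forge's profit: π_F = (262 - 1.5Q)q_F - (82q_F). Setting ∂π_F/∂q_F = 0: 180 - 3q_F - (3/2)(q_O) = 0.
Best responses: q_O = (214 - (3/2)q_F)/3, q_F = (180 - (3/2)q_O)/3.
Solving the pair: q_O = 496/9, q_F = 292/9.
Total output Q = 496/9 + 292/9 = 788/9.

87.56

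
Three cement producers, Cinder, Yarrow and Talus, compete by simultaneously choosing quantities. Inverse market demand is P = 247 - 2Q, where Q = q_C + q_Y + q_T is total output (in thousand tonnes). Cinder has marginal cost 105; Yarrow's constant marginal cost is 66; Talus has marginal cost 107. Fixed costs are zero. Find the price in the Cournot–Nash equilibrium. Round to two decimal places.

Cinder's profit: π_C = (247 - 2Q)q_C - (105q_C). Setting ∂π_C/∂q_C = 0: 142 - 4q_C - 2(q_Y + q_T) = 0.
Yarrow's profit: π_Y = (247 - 2Q)q_Y - (66q_Y). Setting ∂π_Y/∂q_Y = 0: 181 - 4q_Y - 2(q_C + q_T) = 0.
Talus's profit: π_T = (247 - 2Q)q_T - (107q_T). Setting ∂π_T/∂q_T = 0: 140 - 4q_T - 2(q_C + q_Y) = 0.
Adding the 3 conditions: 463 − 4Q − 4Q = 0, i.e. Q = 463/8.
Back-substituting: q_C = (142 − 463/4)/2 = 105/8, q_Y = (181 − 463/4)/2 = 261/8, q_T = (140 − 463/4)/2 = 97/8.
Total output Q = 463/8, so price P = 247 - 2·(463/8) = 525/4.

131.25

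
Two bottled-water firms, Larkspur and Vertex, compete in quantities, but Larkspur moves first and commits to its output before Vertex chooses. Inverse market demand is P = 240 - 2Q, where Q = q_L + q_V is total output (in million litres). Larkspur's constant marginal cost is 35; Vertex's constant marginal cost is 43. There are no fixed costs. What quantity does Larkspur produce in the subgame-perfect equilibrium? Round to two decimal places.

Solve by backward induction. Given q_L, the follower Vertex maximises π_V = (240 - 2q_L - 2q_V)q_V - 43q_V.
Follower FOC: 197 - 2q_L - 4q_V = 0, so q_V(q_L) = (197 - 2q_L)/4.
The leader anticipates this reaction. Substituting into P = 240 - 2Q gives P = 283/2 - q_L, so π_L = (283/2 - q_L)q_L - 35q_L.
The leader's first-order condition 213/2 - 2q_L = 0 yields q_L = 213/4.
Then q_V = (197 - 2·(213/4))/4 = 181/8.

53.25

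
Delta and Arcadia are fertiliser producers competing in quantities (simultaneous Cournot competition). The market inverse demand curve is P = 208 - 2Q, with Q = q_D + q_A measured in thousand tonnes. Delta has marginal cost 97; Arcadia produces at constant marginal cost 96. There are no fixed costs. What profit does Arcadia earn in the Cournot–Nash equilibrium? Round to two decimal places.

709.39

Delta's profit: π_D = (208 - 2Q)q_D - (97q_D). Setting ∂π_D/∂q_D = 0: 111 - 4q_D - 2(q_A) = 0.
Arcadia's first-order condition: 112 - 4q_A - 2(q_D) = 0.
Best responses: q_D = (111 - 2q_A)/4, q_A = (112 - 2q_D)/4.
Solving the pair: q_D = 55/3, q_A = 113/6.
Price P = 208 - 2·(223/6) = 401/3.
Arcadia's profit: (401/3 - 96)·(113/6) = 709.3889.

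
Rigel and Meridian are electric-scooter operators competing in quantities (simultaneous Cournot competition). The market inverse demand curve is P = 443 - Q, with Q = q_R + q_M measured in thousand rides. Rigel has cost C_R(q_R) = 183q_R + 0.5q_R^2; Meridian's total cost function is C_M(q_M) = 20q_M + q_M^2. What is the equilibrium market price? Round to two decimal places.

Rigel's profit: π_R = (443 - Q)q_R - (183q_R + (1/2)q_R²). Setting ∂π_R/∂q_R = 0: 260 - 3q_R - (q_M) = 0.
Meridian's first-order condition: 423 - 4q_M - (q_R) = 0.
So q_R = (260 - q_M)/3 and q_M = (423 - q_R)/4.
Solving the pair: q_R = 617/11, q_M = 1009/11.
Total output Q = 1626/11, so price P = 443 - 1626/11 = 295.1818.

295.18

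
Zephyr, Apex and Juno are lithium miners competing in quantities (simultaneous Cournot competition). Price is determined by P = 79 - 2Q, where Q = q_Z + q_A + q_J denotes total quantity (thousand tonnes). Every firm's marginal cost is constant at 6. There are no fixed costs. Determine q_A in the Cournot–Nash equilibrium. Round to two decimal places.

Each firm earns π_i = (79 - 2Q)q_i - 6q_i.
Setting ∂π_i/∂q_i = 0 with rivals' quantities fixed: 73 - 4q_i - 2·Σ_{j≠i} q_j = 0.
With identical firms every q_j equals q_i, so Σ_{j≠i} q_j = 2q_i and 73 = 8q_i, giving q_i = 73/8.

9.13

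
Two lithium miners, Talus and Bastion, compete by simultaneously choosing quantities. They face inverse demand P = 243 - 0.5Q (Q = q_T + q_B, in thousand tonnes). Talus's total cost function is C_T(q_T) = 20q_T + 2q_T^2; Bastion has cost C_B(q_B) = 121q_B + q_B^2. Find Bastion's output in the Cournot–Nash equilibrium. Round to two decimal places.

33.80

Talus's profit: π_T = (243 - 0.5Q)q_T - (20q_T + 2q_T²). Setting ∂π_T/∂q_T = 0: 223 - 5q_T - (1/2)(q_B) = 0.
Bastion's first-order condition: 122 - 3q_B - (1/2)(q_T) = 0.
Best responses: q_T = (223 - (1/2)q_B)/5, q_B = (122 - (1/2)q_T)/3.
Solving the pair: q_T = 41.2203, q_B = 1994/59.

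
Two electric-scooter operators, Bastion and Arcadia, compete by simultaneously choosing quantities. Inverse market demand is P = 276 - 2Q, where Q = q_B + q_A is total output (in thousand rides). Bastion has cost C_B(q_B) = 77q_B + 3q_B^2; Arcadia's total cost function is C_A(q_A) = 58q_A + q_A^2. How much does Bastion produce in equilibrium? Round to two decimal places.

13.54

Bastion's profit: π_B = (276 - 2Q)q_B - (77q_B + 3q_B²). Setting ∂π_B/∂q_B = 0: 199 - 10q_B - 2(q_A) = 0.
Arcadia's profit: π_A = (276 - 2Q)q_A - (58q_A + q_A²). Setting ∂π_A/∂q_A = 0: 218 - 6q_A - 2(q_B) = 0.
So q_B = (199 - 2q_A)/10 and q_A = (218 - 2q_B)/6.
Substituting one into the other gives q_B = 379/28 and q_A = 891/28.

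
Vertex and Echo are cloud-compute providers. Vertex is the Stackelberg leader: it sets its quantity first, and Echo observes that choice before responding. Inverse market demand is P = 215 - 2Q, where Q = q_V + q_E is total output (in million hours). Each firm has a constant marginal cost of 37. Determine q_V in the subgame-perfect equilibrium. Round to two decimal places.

44.50

Solve by backward induction. Given q_V, the follower Echo maximises π_E = (215 - 2q_V - 2q_E)q_E - 37q_E.
Setting the follower's marginal profit to zero, 178 - 2q_V - 4q_E = 0, i.e. q_E = (178 - 2q_V)/4.
The leader anticipates this reaction. Substituting into P = 215 - 2Q gives P = 126 - q_V, so π_V = (126 - q_V)q_V - 37q_V.
The leader's first-order condition 89 - 2q_V = 0 yields q_V = 89/2.
Then q_E = (178 - 2·(89/2))/4 = 89/4.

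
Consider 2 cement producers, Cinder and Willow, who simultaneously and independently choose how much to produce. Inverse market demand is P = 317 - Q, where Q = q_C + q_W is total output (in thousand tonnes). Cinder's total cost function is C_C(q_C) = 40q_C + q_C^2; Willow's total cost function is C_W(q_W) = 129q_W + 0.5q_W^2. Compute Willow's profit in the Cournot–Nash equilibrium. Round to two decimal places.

Cinder's profit: π_C = (317 - Q)q_C - (40q_C + q_C²). Setting ∂π_C/∂q_C = 0: 277 - 4q_C - (q_W) = 0.
Willow's first-order condition: 188 - 3q_W - (q_C) = 0.
Rearranging gives the reaction functions q_C = (277 - q_W)/4 and q_W = (188 - q_C)/3.
Solving the pair: q_C = 643/11, q_W = 475/11.
Price P = 317 - 1118/11 = 215.3636.
Willow's profit: 215.3636·(475/11) - 129·(475/11) - (1/2)(475/11)² = 2797.0041.

2797.00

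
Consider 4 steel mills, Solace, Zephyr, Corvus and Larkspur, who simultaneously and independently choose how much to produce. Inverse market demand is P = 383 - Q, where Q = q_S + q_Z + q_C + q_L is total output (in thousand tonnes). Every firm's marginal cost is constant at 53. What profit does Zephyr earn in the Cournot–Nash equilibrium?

4356

A representative firm's profit is π_i = q_i(383 - Q) - 53q_i.
First-order condition (treating rivals' output as given): 330 - 2q_i - Σ_{j≠i} q_j = 0.
By symmetry each firm produces the same amount; substituting Σ_{j≠i} q_j = 3q_i yields q_i = 330/5 = 66.
Price P = 383 - 264 = 119.
Zephyr's profit: (119 - 53)·66 = 4356.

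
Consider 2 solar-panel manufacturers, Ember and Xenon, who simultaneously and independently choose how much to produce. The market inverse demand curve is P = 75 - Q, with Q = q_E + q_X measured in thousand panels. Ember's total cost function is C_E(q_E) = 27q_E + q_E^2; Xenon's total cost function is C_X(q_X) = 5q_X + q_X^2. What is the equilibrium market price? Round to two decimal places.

Ember's profit: π_E = (75 - Q)q_E - (27q_E + q_E²). Setting ∂π_E/∂q_E = 0: 48 - 4q_E - (q_X) = 0.
Xenon's first-order condition: 70 - 4q_X - (q_E) = 0.
Rearranging gives the reaction functions q_E = (48 - q_X)/4 and q_X = (70 - q_E)/4.
Substituting one into the other gives q_E = 122/15 and q_X = 232/15.
Total output Q = 118/5, so price P = 75 - 118/5 = 257/5.

51.40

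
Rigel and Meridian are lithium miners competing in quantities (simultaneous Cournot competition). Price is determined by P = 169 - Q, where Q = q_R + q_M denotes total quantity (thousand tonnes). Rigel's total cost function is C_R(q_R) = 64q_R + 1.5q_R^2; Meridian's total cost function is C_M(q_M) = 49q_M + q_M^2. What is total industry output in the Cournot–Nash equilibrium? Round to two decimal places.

41.84

Rigel's profit: π_R = (169 - Q)q_R - (64q_R + (3/2)q_R²). Setting ∂π_R/∂q_R = 0: 105 - 5q_R - (q_M) = 0.
Meridian's profit: π_M = (169 - Q)q_M - (49q_M + q_M²). Setting ∂π_M/∂q_M = 0: 120 - 4q_M - (q_R) = 0.
So q_R = (105 - q_M)/5 and q_M = (120 - q_R)/4.
Substituting one into the other gives q_R = 300/19 and q_M = 495/19.
Total output Q = 300/19 + 495/19 = 795/19.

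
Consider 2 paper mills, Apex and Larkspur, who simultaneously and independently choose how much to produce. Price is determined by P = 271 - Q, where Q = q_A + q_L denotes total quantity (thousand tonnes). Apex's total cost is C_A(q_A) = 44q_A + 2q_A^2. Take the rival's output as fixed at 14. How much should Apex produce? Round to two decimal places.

35.50

With the rival's output fixed at 14, Apex's profit is π_A = (271 - 14 - q_A)q_A - (44q_A + 2q_A²) = (257 - q_A)q_A - (44q_A + 2q_A²).
∂π_A/∂q_A = 213 - 6q_A = 0, so q_A = 71/2.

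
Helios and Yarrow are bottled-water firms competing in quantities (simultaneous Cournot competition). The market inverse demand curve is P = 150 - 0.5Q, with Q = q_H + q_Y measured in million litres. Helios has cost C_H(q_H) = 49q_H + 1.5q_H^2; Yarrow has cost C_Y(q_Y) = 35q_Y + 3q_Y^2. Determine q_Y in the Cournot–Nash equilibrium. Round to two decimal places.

Helios's profit: π_H = (150 - 0.5Q)q_H - (49q_H + (3/2)q_H²). Setting ∂π_H/∂q_H = 0: 101 - 4q_H - (1/2)(q_Y) = 0.
Yarrow's profit: π_Y = (150 - 0.5Q)q_Y - (35q_Y + 3q_Y²). Setting ∂π_Y/∂q_Y = 0: 115 - 7q_Y - (1/2)(q_H) = 0.
Best responses: q_H = (101 - (1/2)q_Y)/4, q_Y = (115 - (1/2)q_H)/7.
Substituting one into the other gives q_H = 866/37 and q_Y = 546/37.

14.76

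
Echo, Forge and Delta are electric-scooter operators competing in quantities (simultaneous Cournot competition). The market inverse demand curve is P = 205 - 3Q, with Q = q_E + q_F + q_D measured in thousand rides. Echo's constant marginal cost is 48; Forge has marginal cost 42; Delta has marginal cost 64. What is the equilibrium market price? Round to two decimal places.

Echo's profit: π_E = (205 - 3Q)q_E - (48q_E). Setting ∂π_E/∂q_E = 0: 157 - 6q_E - 3(q_F + q_D) = 0.
Forge's first-order condition: 163 - 6q_F - 3(q_E + q_D) = 0.
Delta's first-order condition: 141 - 6q_D - 3(q_E + q_F) = 0.
Adding the 3 conditions: 461 − 6Q − 6Q = 0, i.e. Q = 461/12.
Back-substituting: q_E = (157 − 461/4)/3 = 167/12, q_F = (163 − 461/4)/3 = 191/12, q_D = (141 − 461/4)/3 = 103/12.
Total output Q = 461/12, so price P = 205 - 3·(461/12) = 359/4.

89.75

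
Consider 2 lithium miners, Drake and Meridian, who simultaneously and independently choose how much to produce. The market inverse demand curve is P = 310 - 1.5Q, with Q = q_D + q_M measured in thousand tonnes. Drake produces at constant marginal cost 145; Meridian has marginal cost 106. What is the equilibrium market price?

Drake's profit: π_D = (310 - 1.5Q)q_D - (145q_D). Setting ∂π_D/∂q_D = 0: 165 - 3q_D - (3/2)(q_M) = 0.
Meridian's first-order condition: 204 - 3q_M - (3/2)(q_D) = 0.
So q_D = (165 - (3/2)q_M)/3 and q_M = (204 - (3/2)q_D)/3.
Substituting one into the other gives q_D = 28 and q_M = 54.
Total output Q = 82, so price P = 310 - (3/2)·82 = 187.

187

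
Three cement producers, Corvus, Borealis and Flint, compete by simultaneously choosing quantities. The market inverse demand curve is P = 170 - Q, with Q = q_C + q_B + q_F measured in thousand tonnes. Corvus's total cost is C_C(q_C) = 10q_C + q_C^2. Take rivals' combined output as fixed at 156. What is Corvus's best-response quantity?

With rivals' combined output fixed at 156, Corvus's profit is π_C = (170 - 156 - q_C)q_C - (10q_C + q_C²) = (14 - q_C)q_C - (10q_C + q_C²).
∂π_C/∂q_C = 4 - 4q_C = 0, so q_C = 1.

1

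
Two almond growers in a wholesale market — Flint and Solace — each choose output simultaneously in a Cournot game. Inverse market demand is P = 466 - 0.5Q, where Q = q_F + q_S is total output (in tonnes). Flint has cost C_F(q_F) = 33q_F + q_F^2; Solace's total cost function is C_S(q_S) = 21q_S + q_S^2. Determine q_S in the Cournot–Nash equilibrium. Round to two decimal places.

Flint's profit: π_F = (466 - 0.5Q)q_F - (33q_F + q_F²). Setting ∂π_F/∂q_F = 0: 433 - 3q_F - (1/2)(q_S) = 0.
Solace's profit: π_S = (466 - 0.5Q)q_S - (21q_S + q_S²). Setting ∂π_S/∂q_S = 0: 445 - 3q_S - (1/2)(q_F) = 0.
So q_F = (433 - (1/2)q_S)/3 and q_S = (445 - (1/2)q_F)/3.
Solving the pair: q_F = 123.0286, q_S = 127.8286.

127.83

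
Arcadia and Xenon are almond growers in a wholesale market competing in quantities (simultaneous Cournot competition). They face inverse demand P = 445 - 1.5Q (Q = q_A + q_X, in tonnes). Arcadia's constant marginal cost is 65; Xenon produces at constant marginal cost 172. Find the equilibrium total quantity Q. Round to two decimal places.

Arcadia's profit: π_A = (445 - 1.5Q)q_A - (65q_A). Setting ∂π_A/∂q_A = 0: 380 - 3q_A - (3/2)(q_X) = 0.
Xenon's profit: π_X = (445 - 1.5Q)q_X - (172q_X). Setting ∂π_X/∂q_X = 0: 273 - 3q_X - (3/2)(q_A) = 0.
Best responses: q_A = (380 - (3/2)q_X)/3, q_X = (273 - (3/2)q_A)/3.
Solving the pair: q_A = 974/9, q_X = 332/9.
Total output Q = 974/9 + 332/9 = 1306/9.

145.11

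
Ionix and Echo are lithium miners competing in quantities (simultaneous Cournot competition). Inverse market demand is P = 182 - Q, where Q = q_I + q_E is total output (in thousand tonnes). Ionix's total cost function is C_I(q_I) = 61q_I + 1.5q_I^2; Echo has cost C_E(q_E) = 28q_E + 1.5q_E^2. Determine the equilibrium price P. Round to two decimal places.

136.17

Ionix's profit: π_I = (182 - Q)q_I - (61q_I + (3/2)q_I²). Setting ∂π_I/∂q_I = 0: 121 - 5q_I - (q_E) = 0.
Echo's profit: π_E = (182 - Q)q_E - (28q_E + (3/2)q_E²). Setting ∂π_E/∂q_E = 0: 154 - 5q_E - (q_I) = 0.
Rearranging gives the reaction functions q_I = (121 - q_E)/5 and q_E = (154 - q_I)/5.
Substituting one into the other gives q_I = 451/24 and q_E = 649/24.
Total output Q = 275/6, so price P = 182 - 275/6 = 817/6.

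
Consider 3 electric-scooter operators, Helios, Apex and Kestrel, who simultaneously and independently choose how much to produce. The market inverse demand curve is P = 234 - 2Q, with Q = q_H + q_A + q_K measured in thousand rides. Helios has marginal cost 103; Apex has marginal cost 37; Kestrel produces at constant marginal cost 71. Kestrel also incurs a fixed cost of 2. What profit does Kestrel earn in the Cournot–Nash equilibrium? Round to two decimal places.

Helios's profit: π_H = (234 - 2Q)q_H - (103q_H). Setting ∂π_H/∂q_H = 0: 131 - 4q_H - 2(q_A + q_K) = 0.
Apex's first-order condition: 197 - 4q_A - 2(q_H + q_K) = 0.
Kestrel's first-order condition: 163 - 4q_K - 2(q_H + q_A) = 0.
Adding the 3 first-order conditions: 491 − 8Q = 0, so Q = 491/8.
Back-substituting: q_H = (131 − 491/4)/2 = 33/8, q_A = (197 − 491/4)/2 = 297/8, q_K = (163 − 491/4)/2 = 161/8.
Price P = 234 - 2·(491/8) = 445/4.
Kestrel's profit: (445/4 - 71)·(161/8) - 2 = 808.0313.

808.03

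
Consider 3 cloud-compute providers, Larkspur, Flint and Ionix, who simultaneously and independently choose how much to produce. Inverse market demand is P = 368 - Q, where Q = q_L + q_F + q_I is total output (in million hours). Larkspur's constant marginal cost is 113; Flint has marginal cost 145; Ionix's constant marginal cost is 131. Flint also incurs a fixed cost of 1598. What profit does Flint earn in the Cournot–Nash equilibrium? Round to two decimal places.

Larkspur's profit: π_L = (368 - Q)q_L - (113q_L). Setting ∂π_L/∂q_L = 0: 255 - 2q_L - (q_F + q_I) = 0.
Flint's profit: π_F = (368 - Q)q_F - (145q_F). Setting ∂π_F/∂q_F = 0: 223 - 2q_F - (q_L + q_I) = 0.
Ionix's profit: π_I = (368 - Q)q_I - (131q_I). Setting ∂π_I/∂q_I = 0: 237 - 2q_I - (q_L + q_F) = 0.
Summing all 3 equations gives 715 − 4Q = 0, hence Q = 715/4.
Back-substituting: q_L = (255 − 715/4) = 305/4, q_F = (223 − 715/4) = 177/4, q_I = (237 − 715/4) = 233/4.
Price P = 368 - 715/4 = 757/4.
Flint's profit: (757/4 - 145)·(177/4) - 1598 = 360.0625.

360.06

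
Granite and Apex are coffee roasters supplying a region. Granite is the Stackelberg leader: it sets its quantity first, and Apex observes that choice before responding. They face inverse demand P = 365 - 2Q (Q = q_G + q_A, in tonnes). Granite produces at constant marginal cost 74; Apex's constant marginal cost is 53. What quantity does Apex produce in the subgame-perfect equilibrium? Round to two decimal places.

The follower Apex best-responds to any q_G: π_A = (365 - 2Q)q_A - 53q_A.
Setting the follower's marginal profit to zero, 312 - 2q_G - 4q_A = 0, i.e. q_A = (312 - 2q_G)/4.
Granite substitutes q_A(q_G) into its own profit: π_G = q_G(365 - 2q_G - (312 - 2q_G)/2) - 74q_G = (209 - q_G)q_G - 74q_G.
Leader FOC: 135 - 2q_G = 0, so q_G = 135/2.
Then q_A = (312 - 2·(135/2))/4 = 177/4.

44.25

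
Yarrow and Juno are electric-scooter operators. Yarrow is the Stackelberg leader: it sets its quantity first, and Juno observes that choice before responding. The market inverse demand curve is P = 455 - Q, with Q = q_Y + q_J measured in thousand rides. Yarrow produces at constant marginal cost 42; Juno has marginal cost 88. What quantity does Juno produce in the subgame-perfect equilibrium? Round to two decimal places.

68.75

The follower Juno best-responds to any q_Y: π_J = (455 - Q)q_J - 88q_J.
∂π_J/∂q_J = 367 - q_Y - 2q_J = 0 gives the reaction function q_J = (367 - q_Y)/2.
The leader anticipates this reaction. Substituting into P = 455 - Q gives P = 543/2 - (1/2)q_Y, so π_Y = (543/2 - (1/2)q_Y)q_Y - 42q_Y.
Maximising: ∂π_Y/∂q_Y = 459/2 - q_Y = 0, giving q_Y = 459/2.
Then q_J = (367 - 459/2)/2 = 275/4.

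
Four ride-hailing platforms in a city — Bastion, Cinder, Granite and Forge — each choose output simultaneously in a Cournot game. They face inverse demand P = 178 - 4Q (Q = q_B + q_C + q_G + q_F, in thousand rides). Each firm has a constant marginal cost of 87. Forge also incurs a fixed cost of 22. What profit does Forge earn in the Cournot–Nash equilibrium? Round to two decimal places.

Each firm earns π_i = (178 - 4Q)q_i - 87q_i.
Setting ∂π_i/∂q_i = 0 with rivals' quantities fixed: 91 - 8q_i - 4·Σ_{j≠i} q_j = 0.
By symmetry each firm produces the same amount; substituting Σ_{j≠i} q_j = 3q_i yields q_i = 91/20.
Price P = 178 - 4·(91/5) = 526/5.
Forge's profit: (526/5 - 87)·(91/20) - 22 = 60.8100.

60.81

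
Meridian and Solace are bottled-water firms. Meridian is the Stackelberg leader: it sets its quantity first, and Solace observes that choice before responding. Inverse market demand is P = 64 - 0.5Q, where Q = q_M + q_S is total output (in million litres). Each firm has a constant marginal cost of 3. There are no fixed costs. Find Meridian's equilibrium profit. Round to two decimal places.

930.25

The follower Solace best-responds to any q_M: π_S = (64 - 0.5Q)q_S - 3q_S.
Setting the follower's marginal profit to zero, 61 - (1/2)q_M - q_S = 0, i.e. q_S = (61 - (1/2)q_M).
The leader anticipates this reaction. Substituting into P = 64 - 0.5Q gives P = 67/2 - (1/4)q_M, so π_M = (67/2 - (1/4)q_M)q_M - 3q_M.
Leader FOC: 61/2 - (1/2)q_M = 0, so q_M = 61.
Then q_S = (61 - (1/2)·61) = 61/2.
Price P = 64 - (1/2)·(183/2) = 73/4.
Meridian's profit: (73/4 - 3)·61 = 930.2500.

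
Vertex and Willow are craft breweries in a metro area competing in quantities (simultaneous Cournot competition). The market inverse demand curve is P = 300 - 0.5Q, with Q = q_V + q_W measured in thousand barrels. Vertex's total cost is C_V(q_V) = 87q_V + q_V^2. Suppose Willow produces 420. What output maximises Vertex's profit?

With the rival's output fixed at 420, Vertex's profit is π_V = (300 - (1/2)·420 - (1/2)q_V)q_V - (87q_V + q_V²) = (90 - (1/2)q_V)q_V - (87q_V + q_V²).
∂π_V/∂q_V = 3 - 3q_V = 0, so q_V = 1.

1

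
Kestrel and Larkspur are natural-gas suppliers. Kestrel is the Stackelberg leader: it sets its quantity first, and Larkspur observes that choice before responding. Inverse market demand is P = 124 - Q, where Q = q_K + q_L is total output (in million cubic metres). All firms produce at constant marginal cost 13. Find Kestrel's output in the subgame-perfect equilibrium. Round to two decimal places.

The follower Larkspur best-responds to any q_K: π_L = (124 - Q)q_L - 13q_L.
Setting the follower's marginal profit to zero, 111 - q_K - 2q_L = 0, i.e. q_L = (111 - q_K)/2.
Kestrel substitutes q_L(q_K) into its own profit: π_K = q_K(124 - q_K - (111 - q_K)/2) - 13q_K = (137/2 - (1/2)q_K)q_K - 13q_K.
The leader's first-order condition 111/2 - q_K = 0 yields q_K = 111/2.
Then q_L = (111 - 111/2)/2 = 111/4.

55.50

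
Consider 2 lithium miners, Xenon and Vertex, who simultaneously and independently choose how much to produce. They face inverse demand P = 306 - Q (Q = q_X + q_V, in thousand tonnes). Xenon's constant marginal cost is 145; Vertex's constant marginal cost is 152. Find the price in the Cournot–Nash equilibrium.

Xenon's profit: π_X = (306 - Q)q_X - (145q_X). Setting ∂π_X/∂q_X = 0: 161 - 2q_X - (q_V) = 0.
Vertex's profit: π_V = (306 - Q)q_V - (152q_V). Setting ∂π_V/∂q_V = 0: 154 - 2q_V - (q_X) = 0.
So q_X = (161 - q_V)/2 and q_V = (154 - q_X)/2.
Substituting one into the other gives q_X = 56 and q_V = 49.
Total output Q = 105, so price P = 306 - 105 = 201.

201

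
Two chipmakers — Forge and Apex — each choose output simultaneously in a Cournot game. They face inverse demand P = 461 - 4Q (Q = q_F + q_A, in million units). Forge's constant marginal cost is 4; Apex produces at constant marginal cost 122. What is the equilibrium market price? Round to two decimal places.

195.67

Forge's profit: π_F = (461 - 4Q)q_F - (4q_F). Setting ∂π_F/∂q_F = 0: 457 - 8q_F - 4(q_A) = 0.
Apex's first-order condition: 339 - 8q_A - 4(q_F) = 0.
So q_F = (457 - 4q_A)/8 and q_A = (339 - 4q_F)/8.
Substituting one into the other gives q_F = 575/12 and q_A = 221/12.
Total output Q = 199/3, so price P = 461 - 4·(199/3) = 587/3.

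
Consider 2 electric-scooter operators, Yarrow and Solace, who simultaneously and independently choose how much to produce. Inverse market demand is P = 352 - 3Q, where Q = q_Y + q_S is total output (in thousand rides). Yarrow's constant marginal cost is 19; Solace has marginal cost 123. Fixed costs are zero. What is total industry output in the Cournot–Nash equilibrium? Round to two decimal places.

Yarrow's profit: π_Y = (352 - 3Q)q_Y - (19q_Y). Setting ∂π_Y/∂q_Y = 0: 333 - 6q_Y - 3(q_S) = 0.
Solace's first-order condition: 229 - 6q_S - 3(q_Y) = 0.
Best responses: q_Y = (333 - 3q_S)/6, q_S = (229 - 3q_Y)/6.
Solving the pair: q_Y = 437/9, q_S = 125/9.
Total output Q = 437/9 + 125/9 = 562/9.

62.44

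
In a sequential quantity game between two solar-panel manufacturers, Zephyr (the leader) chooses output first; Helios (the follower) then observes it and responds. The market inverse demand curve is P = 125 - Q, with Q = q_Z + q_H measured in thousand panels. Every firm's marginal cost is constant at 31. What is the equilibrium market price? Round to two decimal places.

54.50

The follower Helios best-responds to any q_Z: π_H = (125 - Q)q_H - 31q_H.
Follower FOC: 94 - q_Z - 2q_H = 0, so q_H(q_Z) = (94 - q_Z)/2.
The leader anticipates this reaction. Substituting into P = 125 - Q gives P = 78 - (1/2)q_Z, so π_Z = (78 - (1/2)q_Z)q_Z - 31q_Z.
Maximising: ∂π_Z/∂q_Z = 47 - q_Z = 0, giving q_Z = 47.
Then q_H = (94 - 47)/2 = 47/2.
Total output Q = 141/2, so price P = 125 - 141/2 = 109/2.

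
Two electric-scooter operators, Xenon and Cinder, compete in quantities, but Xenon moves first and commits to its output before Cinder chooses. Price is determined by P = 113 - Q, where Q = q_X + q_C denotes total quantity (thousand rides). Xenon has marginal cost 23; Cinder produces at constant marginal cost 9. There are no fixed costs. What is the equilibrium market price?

42

The follower Cinder best-responds to any q_X: π_C = (113 - Q)q_C - 9q_C.
Follower FOC: 104 - q_X - 2q_C = 0, so q_C(q_X) = (104 - q_X)/2.
Xenon substitutes q_C(q_X) into its own profit: π_X = q_X(113 - q_X - (104 - q_X)/2) - 23q_X = (61 - (1/2)q_X)q_X - 23q_X.
Maximising: ∂π_X/∂q_X = 38 - q_X = 0, giving q_X = 38.
Then q_C = (104 - 38)/2 = 33.
Total output Q = 71, so price P = 113 - 71 = 42.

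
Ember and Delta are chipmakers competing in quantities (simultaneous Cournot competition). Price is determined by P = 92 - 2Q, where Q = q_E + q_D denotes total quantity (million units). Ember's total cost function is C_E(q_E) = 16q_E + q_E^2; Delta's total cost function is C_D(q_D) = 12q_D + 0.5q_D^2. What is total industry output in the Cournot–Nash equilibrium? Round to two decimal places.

Ember's profit: π_E = (92 - 2Q)q_E - (16q_E + q_E²). Setting ∂π_E/∂q_E = 0: 76 - 6q_E - 2(q_D) = 0.
Delta's profit: π_D = (92 - 2Q)q_D - (12q_D + (1/2)q_D²). Setting ∂π_D/∂q_D = 0: 80 - 5q_D - 2(q_E) = 0.
So q_E = (76 - 2q_D)/6 and q_D = (80 - 2q_E)/5.
Solving the pair: q_E = 110/13, q_D = 164/13.
Total output Q = 110/13 + 164/13 = 274/13.

21.08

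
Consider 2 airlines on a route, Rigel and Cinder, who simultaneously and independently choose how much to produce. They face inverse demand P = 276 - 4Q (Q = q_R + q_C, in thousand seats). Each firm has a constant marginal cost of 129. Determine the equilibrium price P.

Each firm earns π_i = (276 - 4Q)q_i - 129q_i.
First-order condition (treating rivals' output as given): 147 - 8q_i - 4q_j = 0.
By symmetry each firm produces the same amount; substituting q_j = q_i yields q_i = 147/12 = 49/4.
Total output Q = 49/2, so price P = 276 - 4·(49/2) = 178.

178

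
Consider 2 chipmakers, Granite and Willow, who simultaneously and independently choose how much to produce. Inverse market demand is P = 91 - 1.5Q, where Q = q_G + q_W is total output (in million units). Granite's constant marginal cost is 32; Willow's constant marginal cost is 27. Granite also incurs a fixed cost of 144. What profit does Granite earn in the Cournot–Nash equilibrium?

Granite's profit: π_G = (91 - 1.5Q)q_G - (32q_G). Setting ∂π_G/∂q_G = 0: 59 - 3q_G - (3/2)(q_W) = 0.
Willow's first-order condition: 64 - 3q_W - (3/2)(q_G) = 0.
Best responses: q_G = (59 - (3/2)q_W)/3, q_W = (64 - (3/2)q_G)/3.
Solving the pair: q_G = 12, q_W = 46/3.
Price P = 91 - (3/2)·(82/3) = 50.
Granite's profit: (50 - 32)·12 - 144 = 72.

72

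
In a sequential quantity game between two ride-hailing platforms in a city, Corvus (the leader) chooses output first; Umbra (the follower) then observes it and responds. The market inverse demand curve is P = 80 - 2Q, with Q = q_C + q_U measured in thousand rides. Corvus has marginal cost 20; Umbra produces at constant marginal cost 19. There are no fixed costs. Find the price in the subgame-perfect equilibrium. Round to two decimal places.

The follower Umbra best-responds to any q_C: π_U = (80 - 2Q)q_U - 19q_U.
Setting the follower's marginal profit to zero, 61 - 2q_C - 4q_U = 0, i.e. q_U = (61 - 2q_C)/4.
Corvus substitutes q_U(q_C) into its own profit: π_C = q_C(80 - 2q_C - (61 - 2q_C)/2) - 20q_C = (99/2 - q_C)q_C - 20q_C.
The leader's first-order condition 59/2 - 2q_C = 0 yields q_C = 59/4.
Then q_U = (61 - 2·(59/4))/4 = 63/8.
Total output Q = 181/8, so price P = 80 - 2·(181/8) = 139/4.

34.75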